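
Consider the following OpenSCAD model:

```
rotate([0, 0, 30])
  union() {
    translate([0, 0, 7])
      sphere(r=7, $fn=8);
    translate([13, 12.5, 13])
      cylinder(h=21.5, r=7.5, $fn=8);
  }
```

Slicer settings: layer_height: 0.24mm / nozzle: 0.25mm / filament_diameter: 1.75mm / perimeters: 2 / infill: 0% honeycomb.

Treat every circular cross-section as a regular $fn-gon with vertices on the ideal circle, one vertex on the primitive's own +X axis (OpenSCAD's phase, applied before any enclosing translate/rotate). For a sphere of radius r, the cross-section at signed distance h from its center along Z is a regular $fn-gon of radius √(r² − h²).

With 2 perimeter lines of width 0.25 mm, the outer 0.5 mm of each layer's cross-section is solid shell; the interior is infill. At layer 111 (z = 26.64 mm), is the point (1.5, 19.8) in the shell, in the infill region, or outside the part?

At z = 26.64 mm: the sphere is absent (|z−center|=19.640 > r=7); the cylinder at (13, 12.5): section is a regular 8-gon, circumradius r=7.5; Merging all regions: only the r=7.5 cylinder at (13, 12.5) is present, so the union is just that shape — 1 connected region; (whole slice rotated 30° about Z — lengths, areas and connectivity unchanged). Overall, the cross-section is a single solid region. Undo the 30° rotation: the query point maps to (11.199, 16.397) in the un-rotated model frame. The nearest boundary edge runs (13.00, 20.00)→(7.70, 17.80); distance from the point to it = 2.64 mm. The point is inside the cross-section and 2.64 mm from the nearest boundary — more than the 0.5 mm shell width (2 × 0.25), so it's in the infill interior.

infill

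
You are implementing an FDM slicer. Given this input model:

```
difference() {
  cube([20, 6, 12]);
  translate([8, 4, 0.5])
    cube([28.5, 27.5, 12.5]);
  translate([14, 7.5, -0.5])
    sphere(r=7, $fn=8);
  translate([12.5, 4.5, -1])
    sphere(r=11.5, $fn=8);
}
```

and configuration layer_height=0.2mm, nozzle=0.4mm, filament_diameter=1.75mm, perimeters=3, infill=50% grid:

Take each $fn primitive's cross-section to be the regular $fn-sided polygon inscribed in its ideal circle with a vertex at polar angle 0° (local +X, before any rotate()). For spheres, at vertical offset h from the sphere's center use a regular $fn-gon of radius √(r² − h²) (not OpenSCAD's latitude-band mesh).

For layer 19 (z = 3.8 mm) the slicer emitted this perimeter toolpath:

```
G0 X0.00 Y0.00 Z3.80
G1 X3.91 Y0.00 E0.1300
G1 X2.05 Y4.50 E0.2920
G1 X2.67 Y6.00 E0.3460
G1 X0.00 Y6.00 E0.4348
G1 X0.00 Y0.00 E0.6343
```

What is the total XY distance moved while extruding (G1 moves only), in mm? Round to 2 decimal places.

19.07 mm

Sum the Euclidean lengths of each G1 segment: total = 19.07 mm.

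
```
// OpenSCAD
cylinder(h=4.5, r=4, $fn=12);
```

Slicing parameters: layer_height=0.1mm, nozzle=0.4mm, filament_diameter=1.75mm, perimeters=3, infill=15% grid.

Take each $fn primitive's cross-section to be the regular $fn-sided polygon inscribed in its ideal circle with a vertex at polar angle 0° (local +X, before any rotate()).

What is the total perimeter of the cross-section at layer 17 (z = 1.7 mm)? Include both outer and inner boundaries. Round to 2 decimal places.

At z = 1.7 mm: the r=4 cylinder contributes a regular 12-gon of circumradius 4 (perimeter = 2·12·4.000·sin(180°/12) = 24.85 mm). Overall, the cross-section is a single solid region. Total boundary length (outer) = 24.85 mm.

24.85 mm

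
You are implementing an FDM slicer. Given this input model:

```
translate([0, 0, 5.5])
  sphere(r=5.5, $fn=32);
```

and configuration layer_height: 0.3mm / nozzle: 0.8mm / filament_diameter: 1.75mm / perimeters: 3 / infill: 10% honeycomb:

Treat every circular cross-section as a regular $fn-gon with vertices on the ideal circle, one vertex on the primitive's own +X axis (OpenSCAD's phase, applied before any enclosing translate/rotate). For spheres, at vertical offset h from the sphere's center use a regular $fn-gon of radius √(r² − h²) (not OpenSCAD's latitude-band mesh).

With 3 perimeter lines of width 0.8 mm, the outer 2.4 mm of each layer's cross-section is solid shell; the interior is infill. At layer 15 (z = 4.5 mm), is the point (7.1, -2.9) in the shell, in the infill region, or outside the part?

outside

At z = 4.5 mm: the r=5.5 sphere slices to a regular 32-gon of circumradius 5.408 (√(r²−h²) with h=1 from center). Overall, the cross-section is a single solid region. The nearest boundary edge runs (4.50, -3.00)→(5.00, -2.07); distance from the point to it = 2.26 mm. The point is not inside any of the regions above, so it lies outside the cross-section (2.26 mm from the nearest boundary).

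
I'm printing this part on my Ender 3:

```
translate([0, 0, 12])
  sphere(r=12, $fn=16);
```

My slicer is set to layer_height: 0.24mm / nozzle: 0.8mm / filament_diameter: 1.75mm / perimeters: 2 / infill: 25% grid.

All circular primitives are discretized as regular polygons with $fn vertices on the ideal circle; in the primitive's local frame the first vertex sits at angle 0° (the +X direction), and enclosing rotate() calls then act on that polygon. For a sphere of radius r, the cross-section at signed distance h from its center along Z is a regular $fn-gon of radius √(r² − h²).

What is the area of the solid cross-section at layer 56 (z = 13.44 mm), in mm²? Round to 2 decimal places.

434.50 mm²

At z = 13.44 mm: the r=12 sphere contributes a regular 16-gon of circumradius √(12²−1.44²) = 11.913 (area = (16/2)·11.913²·sin(360°/16) = 434.50 mm²). Overall, the cross-section is a single solid region. Net area = 434.50 mm².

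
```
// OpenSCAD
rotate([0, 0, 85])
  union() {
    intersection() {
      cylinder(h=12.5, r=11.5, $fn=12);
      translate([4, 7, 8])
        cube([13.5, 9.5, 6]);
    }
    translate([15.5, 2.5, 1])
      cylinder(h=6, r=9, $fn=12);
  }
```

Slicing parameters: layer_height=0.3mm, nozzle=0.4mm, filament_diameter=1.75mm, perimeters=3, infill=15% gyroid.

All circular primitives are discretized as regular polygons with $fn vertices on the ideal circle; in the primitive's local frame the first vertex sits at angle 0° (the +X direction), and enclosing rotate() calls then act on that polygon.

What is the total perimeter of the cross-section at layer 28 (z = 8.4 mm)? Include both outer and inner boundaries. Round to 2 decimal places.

14.13 mm

At z = 8.4 mm: the r=11.5 cylinder contributes a regular 12-gon of circumradius 11.5 (perimeter = 2·12·11.500·sin(180°/12) = 71.43 mm); the 13.5×9.5 cube at (4, 7) contributes its full rectangle (perimeter 46.00 mm); Keeping only the common overlap: the 13.5×9.5 cube at (4, 7) partially overlaps the r=11.5 cylinder; clipping to the common part keeps 9.97 mm² — boundary = 14.13 mm; the cylinder at (15.5, 2.5) does not reach this height (z outside [1, 7]); Taking the union: only that combined region is present, so the union is just that shape — boundary = 14.13 mm; (whole slice rotated 85° about Z — lengths, areas and connectivity unchanged). Overall, the cross-section is a single solid region. Total boundary length (outer) = 14.13 mm.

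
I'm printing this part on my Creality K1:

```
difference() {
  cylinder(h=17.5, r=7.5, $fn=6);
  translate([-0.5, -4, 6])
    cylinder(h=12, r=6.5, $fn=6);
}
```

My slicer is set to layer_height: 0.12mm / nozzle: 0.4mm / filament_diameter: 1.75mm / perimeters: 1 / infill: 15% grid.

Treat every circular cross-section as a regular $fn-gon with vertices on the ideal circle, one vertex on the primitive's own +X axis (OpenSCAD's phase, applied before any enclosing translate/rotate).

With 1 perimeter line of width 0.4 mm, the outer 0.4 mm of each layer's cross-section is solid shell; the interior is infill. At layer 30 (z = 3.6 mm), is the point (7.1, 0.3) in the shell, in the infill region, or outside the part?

At z = 3.6 mm: the cylinder: section is a regular 6-gon, circumradius r=7.5; the cylinder at (-0.5, -4) does not reach this height (z outside [6, 18]); Subtracting the remaining from the first: none of the subtracted shapes is present at this height, so the r=7.5 cylinder is unchanged — 1 connected region. Overall, the cross-section is a single solid region. The nearest boundary edge runs (7.50, 0.00)→(3.75, 6.50); distance from the point to it = 0.20 mm. The point is inside the cross-section, 0.20 mm from the nearest boundary — within the 0.4 mm shell band (1 × 0.4).

shell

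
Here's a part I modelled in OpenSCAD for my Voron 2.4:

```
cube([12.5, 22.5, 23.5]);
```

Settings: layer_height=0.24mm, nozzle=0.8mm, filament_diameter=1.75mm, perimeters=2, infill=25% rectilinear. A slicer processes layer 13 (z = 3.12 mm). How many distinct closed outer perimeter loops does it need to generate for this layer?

1

At z = 3.12 mm: the cube is present — its section is the full 12.5×22.5 rectangle. The result has 1 disconnected region.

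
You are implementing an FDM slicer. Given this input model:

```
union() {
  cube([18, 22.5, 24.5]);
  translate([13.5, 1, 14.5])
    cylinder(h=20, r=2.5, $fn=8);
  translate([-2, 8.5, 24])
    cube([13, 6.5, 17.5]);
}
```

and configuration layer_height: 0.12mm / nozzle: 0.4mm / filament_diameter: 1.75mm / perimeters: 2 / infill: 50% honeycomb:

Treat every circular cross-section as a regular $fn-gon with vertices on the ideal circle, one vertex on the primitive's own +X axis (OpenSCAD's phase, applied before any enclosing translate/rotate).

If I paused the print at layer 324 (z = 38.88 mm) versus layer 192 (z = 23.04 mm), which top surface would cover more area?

Layer 324 (z = 38.88): the cube does not reach this height (z outside [0, 24.5]); the cylinder at (13.5, 1) is absent (z outside [14.5, 34.5]); the cube at (-2, 8.5) is present — its section is the full 13×6.5 rectangle (area 84.50 mm²); Merging all regions: only the 13×6.5 cube at (-2, 8.5) is present, so the union is just that shape — area = 84.50 mm². So its area = 84.50 mm². Layer 192 (z = 23.04): the cube is present — its section is the full 18×22.5 rectangle (area 405.00 mm²); the cylinder at (13.5, 1): section is a regular 8-gon, circumradius r=2.5 (area = (8/2)·2.500²·sin(360°/8) = 17.68 mm²); the cube at (-2, 8.5) does not reach this height (z outside [24, 41.5]); Merging all regions: the regions partially overlap — summed areas 422.68 mm² minus the doubly-counted overlap 13.42 mm² gives 409.25 mm² — area = 409.25 mm². So its area = 409.25 mm². Layer 192 is larger (409.25 vs 84.50 mm²).

layer 192 (z = 23.04 mm)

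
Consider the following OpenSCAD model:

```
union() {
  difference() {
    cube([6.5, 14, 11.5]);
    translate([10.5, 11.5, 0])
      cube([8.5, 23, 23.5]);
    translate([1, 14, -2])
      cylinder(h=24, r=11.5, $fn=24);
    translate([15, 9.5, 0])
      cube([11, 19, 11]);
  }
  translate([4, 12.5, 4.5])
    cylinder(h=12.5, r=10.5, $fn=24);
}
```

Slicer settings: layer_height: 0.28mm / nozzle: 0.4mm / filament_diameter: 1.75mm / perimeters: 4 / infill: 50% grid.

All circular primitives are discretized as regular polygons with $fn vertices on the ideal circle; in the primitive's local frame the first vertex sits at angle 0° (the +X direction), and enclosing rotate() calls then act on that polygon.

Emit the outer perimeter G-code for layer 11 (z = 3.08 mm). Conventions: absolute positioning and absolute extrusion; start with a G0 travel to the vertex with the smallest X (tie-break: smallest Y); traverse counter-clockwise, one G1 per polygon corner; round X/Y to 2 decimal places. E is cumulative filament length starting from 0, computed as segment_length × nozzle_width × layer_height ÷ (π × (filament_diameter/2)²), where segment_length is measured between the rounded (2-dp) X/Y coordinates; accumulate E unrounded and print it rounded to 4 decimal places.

At z = 3.08 mm: the 6.5×14 cube contributes its full rectangle; the 8.5×23 cube at (10.5, 11.5) contributes its full rectangle; the cylinder at (1, 14): section is a regular 24-gon, circumradius r=11.5; the 11×19 cube at (15, 9.5) contributes its full rectangle; After the difference (first − rest): starting from the 6.5×14 cube, the 8.5×23 cube at (10.5, 11.5) misses the remaining region (no effect); the r=11.5 cylinder at (1, 14) partially overlaps it — only the 71.79 mm² overlap (of its 410.75 mm²) is removed, clipping the outline; the 11×19 cube at (15, 9.5) misses the remaining region (no effect) — 1 connected region; the cylinder at (4, 12.5) is not intersected at this z (z outside [4.5, 17]); Combining (union): only the result so far is present, so the union is just that shape — 1 connected region. The outline is a single polygon with 6 vertices. Extrusion per mm of travel: 0.4 × 0.28 / (π × 0.875²) = 0.046564. Accumulating E over each segment gives final E = 0.9226.

G0 X0.00 Y0.00 Z3.08
G1 X6.50 Y0.00 E0.3027
G1 X6.50 Y3.94 E0.4861
G1 X3.98 Y2.89 E0.6133
G1 X1.00 Y2.50 E0.7532
G1 X0.00 Y2.63 E0.8002
G1 X0.00 Y0.00 E0.9226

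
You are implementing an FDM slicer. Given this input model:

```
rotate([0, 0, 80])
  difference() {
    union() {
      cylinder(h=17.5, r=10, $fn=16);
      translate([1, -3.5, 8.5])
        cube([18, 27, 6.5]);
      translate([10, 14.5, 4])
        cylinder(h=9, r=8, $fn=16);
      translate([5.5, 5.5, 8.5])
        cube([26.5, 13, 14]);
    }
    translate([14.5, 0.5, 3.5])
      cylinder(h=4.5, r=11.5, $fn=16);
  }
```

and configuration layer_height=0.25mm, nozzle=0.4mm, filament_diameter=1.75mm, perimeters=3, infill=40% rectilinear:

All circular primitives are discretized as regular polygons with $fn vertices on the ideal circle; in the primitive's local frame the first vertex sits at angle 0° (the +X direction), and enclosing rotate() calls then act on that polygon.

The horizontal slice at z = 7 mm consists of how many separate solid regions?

1

At z = 7 mm: the cylinder: section is a regular 16-gon, circumradius r=10; the cube at (1, -3.5) is not intersected at this z (z outside [8.5, 15]); the r=8 cylinder at (10, 14.5) gives a regular 16-gon of circumradius 8 (constant along its height); the cube at (5.5, 5.5) is not intersected at this z (z outside [8.5, 22.5]); Taking the union: the regions partially overlap (shared area 0.14 mm²), so overlapping operands fuse into one piece — 1 connected region; the r=11.5 cylinder at (14.5, 0.5) gives a regular 16-gon of circumradius 11.5 (constant along its height); Subtracting the remaining from the first: starting from the result so far, the r=11.5 cylinder at (14.5, 0.5) partially overlaps it — only the 109.35 mm² overlap (of its 404.88 mm²) is removed, clipping the outline — 1 connected region; (rotated 80° about Z; rotation is an isometry so areas/perimeters/island counts are preserved). The result has 1 disconnected region.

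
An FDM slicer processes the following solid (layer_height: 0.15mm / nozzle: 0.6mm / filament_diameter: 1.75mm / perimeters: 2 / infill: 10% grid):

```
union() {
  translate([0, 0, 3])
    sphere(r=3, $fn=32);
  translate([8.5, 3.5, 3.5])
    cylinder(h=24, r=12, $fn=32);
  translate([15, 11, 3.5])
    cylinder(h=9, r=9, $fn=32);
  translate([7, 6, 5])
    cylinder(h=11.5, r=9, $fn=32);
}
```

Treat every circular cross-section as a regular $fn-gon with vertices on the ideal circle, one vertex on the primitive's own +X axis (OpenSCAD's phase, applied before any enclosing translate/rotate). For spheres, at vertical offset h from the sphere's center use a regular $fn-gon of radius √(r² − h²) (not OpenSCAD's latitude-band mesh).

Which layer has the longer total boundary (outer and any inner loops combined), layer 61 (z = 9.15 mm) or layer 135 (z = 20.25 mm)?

Layer 61 (z = 9.15): the sphere is absent (|z−center|=6.150 > r=3); the cylinder at (8.5, 3.5): section is a regular 32-gon, circumradius r=12 (perimeter = 2·32·12.000·sin(180°/32) = 75.28 mm); the r=9 cylinder at (15, 11) contributes a regular 32-gon of circumradius 9 (perimeter = 2·32·9.000·sin(180°/32) = 56.46 mm); the r=9 cylinder at (7, 6) gives a regular 32-gon of circumradius 9 (constant along its height) (perimeter = 2·32·9.000·sin(180°/32) = 56.46 mm); Taking the union: the regions partially overlap (shared area 393.75 mm²), so the edge portions inside another operand are dropped and the merged outline is re-measured after clipping — boundary = 87.40 mm. So its perimeter = 87.40 mm. Layer 135 (z = 20.25): the sphere is absent (|z−center|=17.250 > r=3); the cylinder at (8.5, 3.5): section is a regular 32-gon, circumradius r=12 (perimeter = 2·32·12.000·sin(180°/32) = 75.28 mm); the cylinder at (15, 11) is absent (z outside [3.5, 12.5]); the cylinder at (7, 6) does not reach this height (z outside [5, 16.5]); Taking the union: only the r=12 cylinder at (8.5, 3.5) is present, so the union is just that shape — boundary = 75.28 mm. So its perimeter = 75.28 mm. Layer 61 is larger (87.40 vs 75.28 mm).

layer 61 (z = 9.15 mm)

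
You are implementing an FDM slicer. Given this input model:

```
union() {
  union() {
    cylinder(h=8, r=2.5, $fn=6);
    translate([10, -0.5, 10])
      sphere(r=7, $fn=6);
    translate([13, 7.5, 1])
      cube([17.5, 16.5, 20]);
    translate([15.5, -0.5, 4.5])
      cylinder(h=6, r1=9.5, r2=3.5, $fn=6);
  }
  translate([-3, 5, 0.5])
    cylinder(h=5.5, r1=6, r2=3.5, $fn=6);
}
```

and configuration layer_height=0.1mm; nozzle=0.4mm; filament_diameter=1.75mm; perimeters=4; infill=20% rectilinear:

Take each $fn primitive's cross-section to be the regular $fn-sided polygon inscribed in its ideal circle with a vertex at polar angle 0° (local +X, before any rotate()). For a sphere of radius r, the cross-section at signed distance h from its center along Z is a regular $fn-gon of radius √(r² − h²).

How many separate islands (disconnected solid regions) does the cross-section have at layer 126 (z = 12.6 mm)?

2

At z = 12.6 mm: the cylinder is not intersected at this z (z outside [0, 8]); the r=7 sphere at (10, -0.5) contributes a regular 6-gon of circumradius √(7²−2.6²) = 6.499; the cube at (13, 7.5) is present — its section is the full 17.5×16.5 rectangle; the cone at (15.5, -0.5) does not reach this height (z outside [4.5, 10.5]); Combining (union): the 2 present regions are separate (no shared area or edge), so areas and boundary lengths simply add and each stays a separate island — 2 connected regions; the cone at (-3, 5) is not intersected at this z (z outside [0.5, 6]); Merging all regions: only the result so far is present, so the union is just that shape — 2 connected regions. Overall, the cross-section has 2 separate islands. Island count = 2.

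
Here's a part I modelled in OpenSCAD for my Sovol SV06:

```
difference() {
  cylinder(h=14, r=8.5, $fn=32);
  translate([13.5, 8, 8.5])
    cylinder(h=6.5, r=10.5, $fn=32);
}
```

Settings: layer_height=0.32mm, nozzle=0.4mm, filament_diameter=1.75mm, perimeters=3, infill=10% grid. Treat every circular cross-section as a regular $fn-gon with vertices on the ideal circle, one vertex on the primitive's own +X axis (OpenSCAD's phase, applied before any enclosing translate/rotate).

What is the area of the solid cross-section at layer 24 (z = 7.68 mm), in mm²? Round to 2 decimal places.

225.52 mm²

At z = 7.68 mm: the r=8.5 cylinder contributes a regular 32-gon of circumradius 8.5 (area = (32/2)·8.500²·sin(360°/32) = 225.52 mm²); the cylinder at (13.5, 8) is absent (z outside [8.5, 15]); Subtracting the remaining from the first: none of the subtracted shapes is present at this height, so the r=8.5 cylinder is unchanged — area = 225.52 mm². Overall, the cross-section is a single solid region. Net area = 225.52 mm².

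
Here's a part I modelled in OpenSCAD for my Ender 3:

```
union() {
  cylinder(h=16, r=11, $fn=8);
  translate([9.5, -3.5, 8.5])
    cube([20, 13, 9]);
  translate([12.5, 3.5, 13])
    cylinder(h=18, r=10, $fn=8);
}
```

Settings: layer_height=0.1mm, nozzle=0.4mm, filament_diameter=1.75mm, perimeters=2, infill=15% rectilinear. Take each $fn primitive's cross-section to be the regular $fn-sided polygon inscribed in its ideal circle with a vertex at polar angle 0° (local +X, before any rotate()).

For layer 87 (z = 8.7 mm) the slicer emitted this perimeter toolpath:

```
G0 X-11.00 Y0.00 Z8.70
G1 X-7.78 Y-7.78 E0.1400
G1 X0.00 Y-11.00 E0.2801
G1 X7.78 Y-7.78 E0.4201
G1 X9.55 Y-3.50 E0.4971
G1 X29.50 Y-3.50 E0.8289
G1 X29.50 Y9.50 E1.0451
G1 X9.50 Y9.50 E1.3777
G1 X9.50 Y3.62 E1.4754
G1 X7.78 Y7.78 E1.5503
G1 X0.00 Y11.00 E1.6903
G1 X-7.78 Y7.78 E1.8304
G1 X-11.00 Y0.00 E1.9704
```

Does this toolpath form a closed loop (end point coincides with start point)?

yes

Start point (G0): (-11.00, 0.00). End point (last G1): the path returns to the start — closed.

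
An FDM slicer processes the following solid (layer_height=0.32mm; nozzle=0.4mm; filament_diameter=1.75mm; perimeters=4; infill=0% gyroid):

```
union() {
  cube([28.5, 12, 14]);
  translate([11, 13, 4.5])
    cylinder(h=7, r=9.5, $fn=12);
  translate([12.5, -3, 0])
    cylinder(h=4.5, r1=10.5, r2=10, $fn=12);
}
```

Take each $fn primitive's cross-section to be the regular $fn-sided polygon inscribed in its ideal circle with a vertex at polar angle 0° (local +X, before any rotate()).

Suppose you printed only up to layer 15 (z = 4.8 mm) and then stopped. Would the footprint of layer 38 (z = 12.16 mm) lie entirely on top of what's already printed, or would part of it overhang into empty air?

Compare the two slices. At z = 4.8: the cube (footprint 28.5×12) is included at this height (area 342.00 mm²); the r=9.5 cylinder at (11, 13) contributes a regular 12-gon of circumradius 9.5 (area = (12/2)·9.500²·sin(360°/12) = 270.75 mm²); the cone at (12.5, -3) is absent (z outside [0, 4.5]); Combining (union): the regions partially overlap — summed areas 612.75 mm² minus the doubly-counted overlap 116.64 mm² gives 496.11 mm² — area = 496.11 mm². At z = 12.16: the cube is present — its section is the full 28.5×12 rectangle (area 342.00 mm²); the cylinder at (11, 13) does not reach this height (z outside [4.5, 11.5]); the cone at (12.5, -3) does not reach this height (z outside [0, 4.5]); Taking the union: only the 28.5×12 cube is present, so the union is just that shape — area = 342.00 mm². Checking containment: the cross-section at z = 12.16 is a subset of the cross-section at z = 4.8.

entirely on top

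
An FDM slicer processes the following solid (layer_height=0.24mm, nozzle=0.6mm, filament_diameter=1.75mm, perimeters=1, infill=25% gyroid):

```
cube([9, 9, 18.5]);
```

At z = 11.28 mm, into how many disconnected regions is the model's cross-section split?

At z = 11.28 mm: the cube is present — its section is the full 9×9 rectangle. The result has 1 disconnected region.

1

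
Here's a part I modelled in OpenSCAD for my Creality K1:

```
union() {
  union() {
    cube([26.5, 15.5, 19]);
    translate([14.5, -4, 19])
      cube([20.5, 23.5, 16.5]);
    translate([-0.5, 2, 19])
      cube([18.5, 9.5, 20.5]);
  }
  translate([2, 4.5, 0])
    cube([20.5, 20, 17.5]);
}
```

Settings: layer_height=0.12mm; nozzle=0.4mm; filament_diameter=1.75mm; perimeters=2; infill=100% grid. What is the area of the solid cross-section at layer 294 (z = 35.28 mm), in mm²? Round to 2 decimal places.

At z = 35.28 mm: the cube does not reach this height (z outside [0, 19]); the 20.5×23.5 cube at (14.5, -4) contributes its full rectangle (area 481.75 mm²); the cube at (-0.5, 2) is present — its section is the full 18.5×9.5 rectangle (area 175.75 mm²); Taking the union: the regions partially overlap — summed areas 657.50 mm² minus the doubly-counted overlap 33.25 mm² gives 624.25 mm² — area = 624.25 mm²; the cube at (2, 4.5) does not reach this height (z outside [0, 17.5]); Combining (union): only the result so far is present, so the union is just that shape — area = 624.25 mm². Overall, the cross-section is a single solid region. Net area = 624.25 mm².

624.25 mm²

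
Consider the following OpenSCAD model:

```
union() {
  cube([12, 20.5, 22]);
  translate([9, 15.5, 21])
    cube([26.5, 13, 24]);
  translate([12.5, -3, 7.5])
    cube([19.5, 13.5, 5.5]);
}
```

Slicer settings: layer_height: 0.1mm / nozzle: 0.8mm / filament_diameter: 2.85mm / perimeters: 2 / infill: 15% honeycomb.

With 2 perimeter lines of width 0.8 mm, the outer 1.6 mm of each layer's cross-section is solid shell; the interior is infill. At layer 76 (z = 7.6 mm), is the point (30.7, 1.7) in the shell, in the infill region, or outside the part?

At z = 7.6 mm: the 12×20.5 cube contributes its full rectangle; the cube at (9, 15.5) does not reach this height (z outside [21, 45]); the cube at (12.5, -3) is present — its section is the full 19.5×13.5 rectangle; Taking the union: the 2 present regions are separate (no shared area or edge), so areas and boundary lengths simply add and each stays a separate island — 2 connected regions. Overall, the cross-section has 2 separate islands. The nearest boundary edge runs (32.00, 10.50)→(32.00, -3.00); distance from the point to it = 1.30 mm. (Shell/infill is judged within the island containing the point — the largest one.) The point is inside the cross-section, 1.30 mm from the nearest boundary — within the 1.6 mm shell band (2 × 0.8).

shell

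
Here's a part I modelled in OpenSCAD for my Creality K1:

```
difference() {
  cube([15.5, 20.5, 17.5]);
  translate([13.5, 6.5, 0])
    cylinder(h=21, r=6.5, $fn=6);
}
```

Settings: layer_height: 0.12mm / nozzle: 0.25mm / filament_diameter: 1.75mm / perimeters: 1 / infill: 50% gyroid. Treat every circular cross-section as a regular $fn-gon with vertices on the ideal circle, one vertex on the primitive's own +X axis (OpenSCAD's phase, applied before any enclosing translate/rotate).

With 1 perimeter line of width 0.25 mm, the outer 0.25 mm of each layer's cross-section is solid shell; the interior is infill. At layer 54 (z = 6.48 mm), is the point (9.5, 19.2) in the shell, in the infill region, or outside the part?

infill

At z = 6.48 mm: the cube is present — its section is the full 15.5×20.5 rectangle; the cylinder at (13.5, 6.5): section is a regular 6-gon, circumradius r=6.5; Subtracting the remaining from the first: starting from the 15.5×20.5 cube, the r=6.5 cylinder at (13.5, 6.5) partially overlaps it — only the 77.40 mm² overlap (of its 109.77 mm²) is removed, clipping the outline — 1 connected region. Overall, the cross-section is a single solid region. The nearest boundary edge runs (0.00, 20.50)→(15.50, 20.50); distance from the point to it = 1.30 mm. The point is inside the cross-section and 1.30 mm from the nearest boundary — more than the 0.25 mm shell width (1 × 0.25), so it's in the infill interior.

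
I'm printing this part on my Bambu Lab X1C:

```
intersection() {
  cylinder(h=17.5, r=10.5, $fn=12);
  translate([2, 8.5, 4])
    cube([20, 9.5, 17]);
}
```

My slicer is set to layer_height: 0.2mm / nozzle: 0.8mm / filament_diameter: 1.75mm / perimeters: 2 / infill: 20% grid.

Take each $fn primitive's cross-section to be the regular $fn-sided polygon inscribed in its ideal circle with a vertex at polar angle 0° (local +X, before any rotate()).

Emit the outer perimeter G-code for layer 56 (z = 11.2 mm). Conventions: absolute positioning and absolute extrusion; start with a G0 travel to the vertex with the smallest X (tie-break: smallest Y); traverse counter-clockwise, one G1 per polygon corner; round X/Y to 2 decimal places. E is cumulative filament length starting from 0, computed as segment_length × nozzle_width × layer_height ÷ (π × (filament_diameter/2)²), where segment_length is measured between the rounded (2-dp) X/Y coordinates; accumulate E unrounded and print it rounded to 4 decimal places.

G0 X2.00 Y8.50 Z11.20
G1 X5.84 Y8.50 E0.2554
G1 X5.25 Y9.09 E0.3109
G1 X2.00 Y9.96 E0.5347
G1 X2.00 Y8.50 E0.6319

At z = 11.2 mm: the cylinder: section is a regular 12-gon, circumradius r=10.5; the cube at (2, 8.5) is present — its section is the full 20×9.5 rectangle; Taking the intersection: the 20×9.5 cube at (2, 8.5) partially overlaps the r=10.5 cylinder; clipping to the common part keeps 3.52 mm² — 1 connected region. The outline is a single polygon with 4 vertices. Extrusion per mm of travel: 0.8 × 0.2 / (π × 0.875²) = 0.066520. Accumulating E over each segment gives final E = 0.6319.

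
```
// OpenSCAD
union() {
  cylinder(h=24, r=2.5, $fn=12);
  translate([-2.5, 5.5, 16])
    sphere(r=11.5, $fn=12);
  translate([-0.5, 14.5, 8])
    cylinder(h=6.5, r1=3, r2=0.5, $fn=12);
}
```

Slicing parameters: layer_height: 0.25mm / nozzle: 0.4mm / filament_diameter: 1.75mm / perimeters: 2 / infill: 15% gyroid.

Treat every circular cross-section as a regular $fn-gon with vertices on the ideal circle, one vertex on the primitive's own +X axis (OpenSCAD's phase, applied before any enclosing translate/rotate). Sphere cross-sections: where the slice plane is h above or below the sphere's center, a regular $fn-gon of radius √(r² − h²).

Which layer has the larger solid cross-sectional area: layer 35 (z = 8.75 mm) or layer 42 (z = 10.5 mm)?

layer 42 (z = 10.5 mm)

Layer 35 (z = 8.75): the r=2.5 cylinder contributes a regular 12-gon of circumradius 2.5 (area = (12/2)·2.500²·sin(360°/12) = 18.75 mm²); the sphere at (-2.5, 5.5): section is a regular 12-gon, circumradius = √(r²−h²) = √(11.5²−7.25²) = 8.927 (area = (12/2)·8.927²·sin(360°/12) = 239.06 mm²); the cone at (-0.5, 14.5) contributes a regular 12-gon of circumradius 2.712 (interpolated between r1=3 and r2=0.5 at t=0.115) (area = (12/2)·2.712²·sin(360°/12) = 22.06 mm²); Merging all regions: the regions partially overlap — summed areas 279.87 mm² minus the doubly-counted overlap 26.57 mm² gives 253.30 mm² — area = 253.30 mm². So its area = 253.30 mm². Layer 42 (z = 10.5): the r=2.5 cylinder gives a regular 12-gon of circumradius 2.5 (constant along its height) (area = (12/2)·2.500²·sin(360°/12) = 18.75 mm²); the sphere at (-2.5, 5.5): section is a regular 12-gon, circumradius = √(r²−h²) = √(11.5²−5.5²) = 10.100 (area = (12/2)·10.100²·sin(360°/12) = 306.00 mm²); the cone at (-0.5, 14.5) (r1=3→r2=0.5) has section circumradius 2.038 here — a regular 12-gon (area = (12/2)·2.038²·sin(360°/12) = 12.47 mm²); Merging all regions: the regions partially overlap — summed areas 337.22 mm² minus the doubly-counted overlap 27.13 mm² gives 310.09 mm² — area = 310.09 mm². So its area = 310.09 mm². Layer 42 is larger (310.09 vs 253.30 mm²).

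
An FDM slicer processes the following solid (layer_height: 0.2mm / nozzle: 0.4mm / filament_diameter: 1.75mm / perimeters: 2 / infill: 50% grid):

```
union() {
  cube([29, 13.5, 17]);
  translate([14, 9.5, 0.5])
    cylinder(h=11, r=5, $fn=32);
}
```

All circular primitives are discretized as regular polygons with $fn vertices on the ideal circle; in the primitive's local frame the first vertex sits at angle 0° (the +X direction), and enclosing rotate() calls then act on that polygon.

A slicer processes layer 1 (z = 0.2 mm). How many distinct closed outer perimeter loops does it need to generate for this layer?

1

At z = 0.2 mm: the cube is present — its section is the full 29×13.5 rectangle; the cylinder at (14, 9.5) is absent (z outside [0.5, 11.5]); Combining (union): only the 29×13.5 cube is present, so the union is just that shape — 1 connected region. The result has 1 disconnected region.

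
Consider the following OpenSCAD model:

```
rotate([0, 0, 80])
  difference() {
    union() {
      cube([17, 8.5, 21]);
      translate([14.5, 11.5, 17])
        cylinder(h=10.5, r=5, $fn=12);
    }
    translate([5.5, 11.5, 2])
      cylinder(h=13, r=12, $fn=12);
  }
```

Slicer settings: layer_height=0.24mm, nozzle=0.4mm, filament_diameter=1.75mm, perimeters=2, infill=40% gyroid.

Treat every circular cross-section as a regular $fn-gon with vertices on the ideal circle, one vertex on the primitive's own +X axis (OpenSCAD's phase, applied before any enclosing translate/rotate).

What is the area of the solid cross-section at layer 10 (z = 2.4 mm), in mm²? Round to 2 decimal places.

At z = 2.4 mm: the cube (footprint 17×8.5) is included at this height (area 144.50 mm²); the cylinder at (14.5, 11.5) is absent (z outside [17, 27.5]); Taking the union: only the 17×8.5 cube is present, so the union is just that shape — area = 144.50 mm²; the cylinder at (5.5, 11.5): section is a regular 12-gon, circumradius r=12 (area = (12/2)·12.000²·sin(360°/12) = 432.00 mm²); Taking the first minus the rest: starting from the result so far (144.50 mm²), the r=12 cylinder at (5.5, 11.5) partially overlaps it — only the 117.72 mm² overlap (of its 432.00 mm²) is removed, clipping the outline — area = 26.78 mm²; (rotated 80° about Z; rotation is an isometry so areas/perimeters/island counts are preserved). Overall, the cross-section has 2 separate islands. Net area = 26.78 mm².

26.78 mm²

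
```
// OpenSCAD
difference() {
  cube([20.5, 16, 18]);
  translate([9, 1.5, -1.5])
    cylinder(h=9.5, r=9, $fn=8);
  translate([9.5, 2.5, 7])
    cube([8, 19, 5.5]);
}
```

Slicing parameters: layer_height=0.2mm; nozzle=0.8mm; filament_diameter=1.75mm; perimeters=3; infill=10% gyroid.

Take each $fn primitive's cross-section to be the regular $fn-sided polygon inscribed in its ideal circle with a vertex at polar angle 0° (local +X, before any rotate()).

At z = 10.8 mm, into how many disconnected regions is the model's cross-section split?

1

At z = 10.8 mm: the cube is present — its section is the full 20.5×16 rectangle; the cylinder at (9, 1.5) is not intersected at this z (z outside [-1.5, 8]); the cube at (9.5, 2.5) (footprint 8×19) is included at this height; After the difference (first − rest): starting from the 20.5×16 cube, the 8×19 cube at (9.5, 2.5) partially overlaps it — only the 108.00 mm² overlap (of its 152.00 mm²) is removed, clipping the outline — 1 connected region. The result has 1 disconnected region.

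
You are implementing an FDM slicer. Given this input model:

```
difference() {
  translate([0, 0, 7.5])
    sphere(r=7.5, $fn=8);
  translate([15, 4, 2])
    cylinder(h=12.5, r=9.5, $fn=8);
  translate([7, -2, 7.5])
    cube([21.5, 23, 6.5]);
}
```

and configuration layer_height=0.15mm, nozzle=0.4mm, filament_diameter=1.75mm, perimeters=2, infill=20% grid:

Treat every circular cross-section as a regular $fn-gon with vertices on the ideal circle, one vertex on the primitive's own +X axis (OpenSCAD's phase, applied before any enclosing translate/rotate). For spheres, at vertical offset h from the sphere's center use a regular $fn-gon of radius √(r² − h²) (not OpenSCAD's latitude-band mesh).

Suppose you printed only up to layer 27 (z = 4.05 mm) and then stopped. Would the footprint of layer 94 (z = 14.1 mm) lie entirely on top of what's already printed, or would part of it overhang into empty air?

entirely on top

Compare the two slices. At z = 4.05: the r=7.5 sphere slices to a regular 8-gon of circumradius 6.659 (√(r²−h²) with h=3.45 from center) (area = (8/2)·6.659²·sin(360°/8) = 125.43 mm²); the r=9.5 cylinder at (15, 4) gives a regular 8-gon of circumradius 9.5 (constant along its height) (area = (8/2)·9.500²·sin(360°/8) = 255.27 mm²); the cube at (7, -2) does not reach this height (z outside [7.5, 14]); Subtracting the remaining from the first: starting from the r=7.5 sphere (125.43 mm²), the r=9.5 cylinder at (15, 4) misses the remaining region (no effect) — area = 125.43 mm². At z = 14.1: the r=7.5 sphere contributes a regular 8-gon of circumradius √(7.5²−6.6²) = 3.562 (area = (8/2)·3.562²·sin(360°/8) = 35.89 mm²); the r=9.5 cylinder at (15, 4) contributes a regular 8-gon of circumradius 9.5 (area = (8/2)·9.500²·sin(360°/8) = 255.27 mm²); the cube at (7, -2) does not reach this height (z outside [7.5, 14]); After the difference (first − rest): starting from the r=7.5 sphere (35.89 mm²), the r=9.5 cylinder at (15, 4) misses the remaining region (no effect) — area = 35.89 mm². Checking containment: the cross-section at z = 14.1 is a subset of the cross-section at z = 4.05.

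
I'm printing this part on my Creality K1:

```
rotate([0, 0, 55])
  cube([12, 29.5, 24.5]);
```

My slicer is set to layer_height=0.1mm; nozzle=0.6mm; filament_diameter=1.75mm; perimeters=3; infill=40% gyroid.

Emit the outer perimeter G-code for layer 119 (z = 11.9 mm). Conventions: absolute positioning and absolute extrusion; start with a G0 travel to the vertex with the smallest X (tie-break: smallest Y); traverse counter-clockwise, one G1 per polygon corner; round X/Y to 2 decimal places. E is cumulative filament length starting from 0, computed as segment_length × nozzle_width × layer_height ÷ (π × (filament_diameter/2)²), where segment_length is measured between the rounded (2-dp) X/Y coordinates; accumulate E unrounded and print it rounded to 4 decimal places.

At z = 11.9 mm: the cube (footprint 12×29.5) is included at this height; (whole slice rotated 55° about Z — lengths, areas and connectivity unchanged). The outline is a single polygon with 4 vertices. Extrusion per mm of travel: 0.6 × 0.1 / (π × 0.875²) = 0.024945. Accumulating E over each segment gives final E = 2.0701.

G0 X-24.16 Y16.92 Z11.90
G1 X0.00 Y0.00 E0.7358
G1 X6.88 Y9.83 E1.0351
G1 X-17.28 Y26.75 E1.7708
G1 X-24.16 Y16.92 E2.0701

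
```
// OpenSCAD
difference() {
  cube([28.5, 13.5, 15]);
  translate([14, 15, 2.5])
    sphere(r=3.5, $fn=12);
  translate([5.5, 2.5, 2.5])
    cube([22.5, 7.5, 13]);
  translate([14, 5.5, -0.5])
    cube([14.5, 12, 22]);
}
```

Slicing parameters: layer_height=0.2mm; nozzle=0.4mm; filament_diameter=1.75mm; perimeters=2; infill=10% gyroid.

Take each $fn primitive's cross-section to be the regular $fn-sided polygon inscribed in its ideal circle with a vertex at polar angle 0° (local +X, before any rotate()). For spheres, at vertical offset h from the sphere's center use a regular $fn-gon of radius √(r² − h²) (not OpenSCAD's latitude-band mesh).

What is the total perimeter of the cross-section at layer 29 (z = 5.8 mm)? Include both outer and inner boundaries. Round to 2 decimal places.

At z = 5.8 mm: the 28.5×13.5 cube contributes its full rectangle (perimeter 84.00 mm); the r=3.5 sphere at (14, 15) slices to a regular 12-gon of circumradius 1.166 (√(r²−h²) with h=3.3 from center) (perimeter = 2·12·1.166·sin(180°/12) = 7.24 mm); the cube at (5.5, 2.5) (footprint 22.5×7.5) is included at this height (perimeter 60.00 mm); the cube at (14, 5.5) (footprint 14.5×12) is included at this height (perimeter 53.00 mm); After the difference (first − rest): starting from the 28.5×13.5 cube, the r=3.5 sphere at (14, 15) misses the remaining region (no effect); the 22.5×7.5 cube at (5.5, 2.5) lies wholly inside it (removes its full 168.75 mm² and its 60.00 mm outline becomes a hole wall); the 14.5×12 cube at (14, 5.5) partially overlaps it — only the 53.00 mm² overlap (of its 174.00 mm²) is removed, clipping the outline — boundary = 107.00 mm. Overall, the cross-section is a single solid region. Total boundary length (outer) = 107.00 mm.

107.00 mm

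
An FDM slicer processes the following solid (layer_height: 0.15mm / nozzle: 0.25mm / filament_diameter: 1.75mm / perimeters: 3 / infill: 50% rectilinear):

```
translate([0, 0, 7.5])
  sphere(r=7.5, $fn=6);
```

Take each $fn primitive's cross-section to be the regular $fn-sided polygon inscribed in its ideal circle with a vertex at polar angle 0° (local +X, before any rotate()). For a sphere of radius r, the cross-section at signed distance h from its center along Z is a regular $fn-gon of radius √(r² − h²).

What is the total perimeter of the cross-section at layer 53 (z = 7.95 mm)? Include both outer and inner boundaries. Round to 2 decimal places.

44.92 mm

At z = 7.95 mm: the r=7.5 sphere contributes a regular 6-gon of circumradius √(7.5²−0.45²) = 7.486 (perimeter = 2·6·7.486·sin(180°/6) = 44.92 mm). Overall, the cross-section is a single solid region. Total boundary length (outer) = 44.92 mm.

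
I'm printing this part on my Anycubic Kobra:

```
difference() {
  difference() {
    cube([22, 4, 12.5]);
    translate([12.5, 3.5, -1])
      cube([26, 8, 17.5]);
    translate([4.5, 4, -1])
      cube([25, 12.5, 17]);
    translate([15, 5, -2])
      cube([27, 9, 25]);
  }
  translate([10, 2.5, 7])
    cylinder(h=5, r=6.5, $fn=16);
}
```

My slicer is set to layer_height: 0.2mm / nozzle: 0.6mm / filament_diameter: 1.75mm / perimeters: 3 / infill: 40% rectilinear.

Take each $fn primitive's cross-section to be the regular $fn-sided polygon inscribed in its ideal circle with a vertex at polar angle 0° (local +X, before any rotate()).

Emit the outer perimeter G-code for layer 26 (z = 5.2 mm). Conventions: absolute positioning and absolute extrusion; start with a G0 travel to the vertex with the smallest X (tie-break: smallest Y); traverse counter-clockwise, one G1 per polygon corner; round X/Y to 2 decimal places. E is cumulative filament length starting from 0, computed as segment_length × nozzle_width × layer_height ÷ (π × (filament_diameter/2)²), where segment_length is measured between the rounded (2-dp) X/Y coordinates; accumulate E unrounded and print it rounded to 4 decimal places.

G0 X0.00 Y0.00 Z5.20
G1 X22.00 Y0.00 E1.0976
G1 X22.00 Y3.50 E1.2722
G1 X12.50 Y3.50 E1.7462
G1 X12.50 Y4.00 E1.7711
G1 X0.00 Y4.00 E2.3947
G1 X0.00 Y0.00 E2.5943

At z = 5.2 mm: the cube is present — its section is the full 22×4 rectangle; the cube at (12.5, 3.5) is present — its section is the full 26×8 rectangle; the cube at (4.5, 4) is present — its section is the full 25×12.5 rectangle; the cube at (15, 5) is present — its section is the full 27×9 rectangle; Subtracting the remaining from the first: starting from the 22×4 cube, the 26×8 cube at (12.5, 3.5) partially overlaps it — only the 4.75 mm² overlap (of its 208.00 mm²) is removed, clipping the outline; the 25×12.5 cube at (4.5, 4) misses the remaining region (no effect); the 27×9 cube at (15, 5) misses the remaining region (no effect) — 1 connected region; the cylinder at (10, 2.5) does not reach this height (z outside [7, 12]); After the difference (first − rest): none of the subtracted shapes is present at this height, so the result so far is unchanged — 1 connected region. The outline is a single polygon with 6 vertices. Extrusion per mm of travel: 0.6 × 0.2 / (π × 0.875²) = 0.049890. Accumulating E over each segment gives final E = 2.5943.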